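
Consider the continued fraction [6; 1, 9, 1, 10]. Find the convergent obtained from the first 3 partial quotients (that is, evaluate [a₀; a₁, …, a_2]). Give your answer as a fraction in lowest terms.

Start with 9.
1 + 1/(9/1) = 1 + 1/9 = 10/9
6 + 1/(10/9) = 6 + 9/10 = 69/10

69/10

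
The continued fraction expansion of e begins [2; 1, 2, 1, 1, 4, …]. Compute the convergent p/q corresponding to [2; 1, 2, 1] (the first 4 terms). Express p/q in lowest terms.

11/4

Starting at the tail and folding back:
Start with 1.
2 + 1/(1/1) = 2 + 1/1 = 3/1
1 + 1/(3/1) = 1 + 1/3 = 4/3
2 + 1/(4/3) = 2 + 3/4 = 11/4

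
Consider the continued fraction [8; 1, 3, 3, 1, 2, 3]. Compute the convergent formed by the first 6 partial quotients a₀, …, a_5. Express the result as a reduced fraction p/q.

412/47

a_0 = 8: 8/1
a_1 = 1: 9/1
a_2 = 3: 35/4
a_3 = 3: 114/13
a_4 = 1: 149/17
a_5 = 2: 412/47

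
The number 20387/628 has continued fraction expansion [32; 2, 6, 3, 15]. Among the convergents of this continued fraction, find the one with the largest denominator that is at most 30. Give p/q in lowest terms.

a_0 = 32: 32/1  (≤ bound)
a_1 = 2: 65/2  (≤ bound)
a_2 = 6: 422/13  (≤ bound)
a_3 = 3: 1331/41  (> 30, stop)

422/13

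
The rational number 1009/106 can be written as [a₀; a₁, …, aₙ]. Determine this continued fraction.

[9; 1, 1, 12, 1, 3]

1009 ÷ 106 → quotient 9, remainder 55
106 ÷ 55 → quotient 1, remainder 51
55 ÷ 51 → quotient 1, remainder 4
51 ÷ 4 → quotient 12, remainder 3
4 ÷ 3 → quotient 1, remainder 1
3 ÷ 1 → quotient 3, remainder 0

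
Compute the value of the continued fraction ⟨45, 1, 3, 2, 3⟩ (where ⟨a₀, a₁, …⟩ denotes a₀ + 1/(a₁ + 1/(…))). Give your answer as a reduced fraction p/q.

Build up convergents one term at a time:
a_0 = 45: 45/1
a_1 = 1: 46/1
a_2 = 3: 183/4
a_3 = 2: 412/9
a_4 = 3: 1419/31

1419/31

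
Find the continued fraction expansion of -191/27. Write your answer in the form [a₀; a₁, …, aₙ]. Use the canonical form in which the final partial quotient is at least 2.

Repeatedly divide and take the remainder:
-191 ÷ 27 → quotient -8, remainder 25
27 ÷ 25 → quotient 1, remainder 2
25 ÷ 2 → quotient 12, remainder 1
2 ÷ 1 → quotient 2, remainder 0

[-8; 1, 12, 2]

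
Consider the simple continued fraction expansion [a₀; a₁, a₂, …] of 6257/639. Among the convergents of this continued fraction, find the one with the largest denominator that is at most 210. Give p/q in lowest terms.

1929/197

a_0 = 9: 9/1  (≤ bound)
a_1 = 1: 10/1  (≤ bound)
a_2 = 3: 39/4  (≤ bound)
a_3 = 1: 49/5  (≤ bound)
a_4 = 4: 235/24  (≤ bound)
a_5 = 8: 1929/197  (≤ bound)
a_6 = 1: 2164/221  (> 210, stop)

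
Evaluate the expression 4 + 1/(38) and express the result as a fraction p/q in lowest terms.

Start with 38.
4 + 1/(38/1) = 4 + 1/38 = 153/38

153/38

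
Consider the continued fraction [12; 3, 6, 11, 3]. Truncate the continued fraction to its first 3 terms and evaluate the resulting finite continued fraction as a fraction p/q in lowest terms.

Start with 6.
3 + 1/(6/1) = 3 + 1/6 = 19/6
12 + 1/(19/6) = 12 + 6/19 = 234/19

234/19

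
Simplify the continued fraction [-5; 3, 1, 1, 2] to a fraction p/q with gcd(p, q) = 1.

a_0 = -5: -5/1
a_1 = 3: -14/3
a_2 = 1: -19/4
a_3 = 1: -33/7
a_4 = 2: -85/18

-85/18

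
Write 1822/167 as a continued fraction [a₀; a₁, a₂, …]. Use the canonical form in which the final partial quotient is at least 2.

Repeatedly divide and take the remainder:
1822 ÷ 167 → quotient 10, remainder 152
167 ÷ 152 → quotient 1, remainder 15
152 ÷ 15 → quotient 10, remainder 2
15 ÷ 2 → quotient 7, remainder 1
2 ÷ 1 → quotient 2, remainder 0

[10; 1, 10, 7, 2]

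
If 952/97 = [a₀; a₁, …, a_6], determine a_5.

1

952 ÷ 97 → quotient 9, remainder 79
97 ÷ 79 → quotient 1, remainder 18
79 ÷ 18 → quotient 4, remainder 7
18 ÷ 7 → quotient 2, remainder 4
7 ÷ 4 → quotient 1, remainder 3
4 ÷ 3 → quotient 1, remainder 1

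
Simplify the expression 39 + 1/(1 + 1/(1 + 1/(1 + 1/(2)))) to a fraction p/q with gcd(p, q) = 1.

317/8

a_0 = 39: 39/1
a_1 = 1: 40/1
a_2 = 1: 79/2
a_3 = 1: 119/3
a_4 = 2: 317/8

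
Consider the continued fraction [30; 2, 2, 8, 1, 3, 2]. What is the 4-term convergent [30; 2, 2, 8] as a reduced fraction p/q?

1277/42

a_0 = 30: 30/1
a_1 = 2: 61/2
a_2 = 2: 152/5
a_3 = 8: 1277/42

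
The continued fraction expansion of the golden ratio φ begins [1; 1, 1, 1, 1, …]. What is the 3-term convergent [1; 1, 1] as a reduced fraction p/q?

3/2

Start with 1.
1 + 1/(1/1) = 1 + 1/1 = 2/1
1 + 1/(2/1) = 1 + 1/2 = 3/2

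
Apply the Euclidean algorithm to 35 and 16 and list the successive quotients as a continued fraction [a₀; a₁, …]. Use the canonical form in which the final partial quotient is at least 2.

35 ÷ 16 → quotient 2, remainder 3
16 ÷ 3 → quotient 5, remainder 1
3 ÷ 1 → quotient 3, remainder 0

[2; 5, 3]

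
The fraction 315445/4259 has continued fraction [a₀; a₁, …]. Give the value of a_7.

5

315445 = 74·4259 + 279, so a_0 = 74
4259 = 15·279 + 74, so a_1 = 15
279 = 3·74 + 57, so a_2 = 3
74 = 1·57 + 17, so a_3 = 1
57 = 3·17 + 6, so a_4 = 3
17 = 2·6 + 5, so a_5 = 2
6 = 1·5 + 1, so a_6 = 1
5 = 5·1 + 0, so a_7 = 5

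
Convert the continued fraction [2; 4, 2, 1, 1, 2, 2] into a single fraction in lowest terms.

303/136

Compute successive convergents:
a_0 = 2: 2/1
a_1 = 4: 9/4
a_2 = 2: 20/9
a_3 = 1: 29/13
a_4 = 1: 49/22
a_5 = 2: 127/57
a_6 = 2: 303/136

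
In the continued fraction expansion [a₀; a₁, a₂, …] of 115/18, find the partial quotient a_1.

2

Apply division with remainder until the remainder is 0:
⌊115/18⌋ = 6, remainder 7
⌊18/7⌋ = 2, remainder 4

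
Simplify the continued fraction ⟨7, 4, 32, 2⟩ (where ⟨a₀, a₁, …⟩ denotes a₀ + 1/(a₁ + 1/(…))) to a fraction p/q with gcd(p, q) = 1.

1899/262

Start with 2.
32 + 1/(2/1) = 32 + 1/2 = 65/2
4 + 1/(65/2) = 4 + 2/65 = 262/65
7 + 1/(262/65) = 7 + 65/262 = 1899/262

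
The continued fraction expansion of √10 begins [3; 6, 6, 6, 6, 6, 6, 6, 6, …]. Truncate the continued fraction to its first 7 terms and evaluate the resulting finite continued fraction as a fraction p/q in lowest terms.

168717/53353

Collapse the nested fraction from the inside out:
Start with 6.
6 + 1/(6/1) = 6 + 1/6 = 37/6
6 + 1/(37/6) = 6 + 6/37 = 228/37
6 + 1/(228/37) = 6 + 37/228 = 1405/228
6 + 1/(1405/228) = 6 + 228/1405 = 8658/1405
6 + 1/(8658/1405) = 6 + 1405/8658 = 53353/8658
3 + 1/(53353/8658) = 3 + 8658/53353 = 168717/53353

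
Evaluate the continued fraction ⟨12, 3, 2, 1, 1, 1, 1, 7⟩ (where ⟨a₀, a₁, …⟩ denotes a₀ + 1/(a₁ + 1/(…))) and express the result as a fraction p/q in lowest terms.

4119/335

Work from the innermost term outward:
Start with 7.
1 + 1/(7/1) = 1 + 1/7 = 8/7
1 + 1/(8/7) = 1 + 7/8 = 15/8
1 + 1/(15/8) = 1 + 8/15 = 23/15
1 + 1/(23/15) = 1 + 15/23 = 38/23
2 + 1/(38/23) = 2 + 23/38 = 99/38
3 + 1/(99/38) = 3 + 38/99 = 335/99
12 + 1/(335/99) = 12 + 99/335 = 4119/335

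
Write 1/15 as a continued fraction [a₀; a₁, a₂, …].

1 ÷ 15 → quotient 0, remainder 1
15 ÷ 1 → quotient 15, remainder 0

[0; 15]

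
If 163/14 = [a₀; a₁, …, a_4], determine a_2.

1

⌊163/14⌋ = 11, remainder 9
⌊14/9⌋ = 1, remainder 5
⌊9/5⌋ = 1, remainder 4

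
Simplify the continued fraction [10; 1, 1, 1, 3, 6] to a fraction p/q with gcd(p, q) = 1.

734/69

Use the convergent recurrence hₖ = aₖ·hₖ₋₁ + hₖ₋₂ (and likewise for the denominators kₖ):
a_0 = 10: 10/1
a_1 = 1: 11/1
a_2 = 1: 21/2
a_3 = 1: 32/3
a_4 = 3: 117/11
a_5 = 6: 734/69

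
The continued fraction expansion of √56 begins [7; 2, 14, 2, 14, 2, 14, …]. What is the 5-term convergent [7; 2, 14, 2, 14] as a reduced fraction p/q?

6503/869

Use the convergent recurrence hₖ = aₖ·hₖ₋₁ + hₖ₋₂ (and likewise for the denominators kₖ):
a_0 = 7: 7/1
a_1 = 2: 15/2
a_2 = 14: 217/29
a_3 = 2: 449/60
a_4 = 14: 6503/869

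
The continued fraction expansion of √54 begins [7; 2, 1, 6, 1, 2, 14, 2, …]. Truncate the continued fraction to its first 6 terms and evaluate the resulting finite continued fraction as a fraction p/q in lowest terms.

Compute successive convergents:
a_0 = 7: 7/1
a_1 = 2: 15/2
a_2 = 1: 22/3
a_3 = 6: 147/20
a_4 = 1: 169/23
a_5 = 2: 485/66

485/66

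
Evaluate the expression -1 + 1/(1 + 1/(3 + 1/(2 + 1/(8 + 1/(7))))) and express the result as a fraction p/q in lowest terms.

a_0 = -1: -1/1
a_1 = 1: 0/1
a_2 = 3: -1/4
a_3 = 2: -2/9
a_4 = 8: -17/76
a_5 = 7: -121/541

-121/541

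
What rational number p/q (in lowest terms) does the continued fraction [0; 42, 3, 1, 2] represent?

Start with 2.
1 + 1/(2/1) = 1 + 1/2 = 3/2
3 + 1/(3/2) = 3 + 2/3 = 11/3
42 + 1/(11/3) = 42 + 3/11 = 465/11
0 + 1/(465/11) = 0 + 11/465 = 11/465

11/465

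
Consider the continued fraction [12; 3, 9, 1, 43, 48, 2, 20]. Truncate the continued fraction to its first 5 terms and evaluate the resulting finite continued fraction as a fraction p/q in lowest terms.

16771/1361

Build up convergents one term at a time:
a_0 = 12: 12/1
a_1 = 3: 37/3
a_2 = 9: 345/28
a_3 = 1: 382/31
a_4 = 43: 16771/1361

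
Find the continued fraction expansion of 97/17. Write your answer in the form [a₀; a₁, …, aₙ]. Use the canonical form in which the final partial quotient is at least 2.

[5; 1, 2, 2, 2]

⌊97/17⌋ = 5, remainder 12
⌊17/12⌋ = 1, remainder 5
⌊12/5⌋ = 2, remainder 2
⌊5/2⌋ = 2, remainder 1
⌊2/1⌋ = 2, remainder 0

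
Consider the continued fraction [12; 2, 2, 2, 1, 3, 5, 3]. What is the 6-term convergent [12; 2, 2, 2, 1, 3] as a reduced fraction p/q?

a_0 = 12: 12/1
a_1 = 2: 25/2
a_2 = 2: 62/5
a_3 = 2: 149/12
a_4 = 1: 211/17
a_5 = 3: 782/63

782/63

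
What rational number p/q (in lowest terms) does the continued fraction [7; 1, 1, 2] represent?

Work from the innermost term outward:
Start with 2.
1 + 1/(2/1) = 1 + 1/2 = 3/2
1 + 1/(3/2) = 1 + 2/3 = 5/3
7 + 1/(5/3) = 7 + 3/5 = 38/5

38/5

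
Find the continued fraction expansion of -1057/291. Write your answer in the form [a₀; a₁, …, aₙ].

[-4; 2, 1, 2, 1, 1, 3, 4]

Apply division with remainder until the remainder is 0:
⌊-1057/291⌋ = -4, remainder 107
⌊291/107⌋ = 2, remainder 77
⌊107/77⌋ = 1, remainder 30
⌊77/30⌋ = 2, remainder 17
⌊30/17⌋ = 1, remainder 13
⌊17/13⌋ = 1, remainder 4
⌊13/4⌋ = 3, remainder 1
⌊4/1⌋ = 4, remainder 0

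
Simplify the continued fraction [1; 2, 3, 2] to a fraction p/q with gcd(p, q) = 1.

23/16

Work from the innermost term outward:
Start with 2.
3 + 1/(2/1) = 3 + 1/2 = 7/2
2 + 1/(7/2) = 2 + 2/7 = 16/7
1 + 1/(16/7) = 1 + 7/16 = 23/16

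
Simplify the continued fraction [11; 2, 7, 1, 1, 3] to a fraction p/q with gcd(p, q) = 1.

Start with 3.
1 + 1/(3/1) = 1 + 1/3 = 4/3
1 + 1/(4/3) = 1 + 3/4 = 7/4
7 + 1/(7/4) = 7 + 4/7 = 53/7
2 + 1/(53/7) = 2 + 7/53 = 113/53
11 + 1/(113/53) = 11 + 53/113 = 1296/113

1296/113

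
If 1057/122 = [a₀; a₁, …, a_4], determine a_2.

1057 = 8·122 + 81, so a_0 = 8
122 = 1·81 + 41, so a_1 = 1
81 = 1·41 + 40, so a_2 = 1

1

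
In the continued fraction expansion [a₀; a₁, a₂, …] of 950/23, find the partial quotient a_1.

Run the Euclidean algorithm, recording each quotient:
950 ÷ 23 → quotient 41, remainder 7
23 ÷ 7 → quotient 3, remainder 2

3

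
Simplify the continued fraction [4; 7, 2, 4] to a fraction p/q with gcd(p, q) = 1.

277/67

Start with 4.
2 + 1/(4/1) = 2 + 1/4 = 9/4
7 + 1/(9/4) = 7 + 4/9 = 67/9
4 + 1/(67/9) = 4 + 9/67 = 277/67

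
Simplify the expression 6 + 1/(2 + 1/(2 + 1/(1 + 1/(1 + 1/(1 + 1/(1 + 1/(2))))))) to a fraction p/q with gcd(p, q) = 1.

520/81

Start with 2.
1 + 1/(2/1) = 1 + 1/2 = 3/2
1 + 1/(3/2) = 1 + 2/3 = 5/3
1 + 1/(5/3) = 1 + 3/5 = 8/5
1 + 1/(8/5) = 1 + 5/8 = 13/8
2 + 1/(13/8) = 2 + 8/13 = 34/13
2 + 1/(34/13) = 2 + 13/34 = 81/34
6 + 1/(81/34) = 6 + 34/81 = 520/81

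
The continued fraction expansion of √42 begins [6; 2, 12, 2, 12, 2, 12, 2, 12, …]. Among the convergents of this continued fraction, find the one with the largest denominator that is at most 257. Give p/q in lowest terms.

List convergents until the denominator exceeds the bound:
a_0 = 6: 6/1  (≤ bound)
a_1 = 2: 13/2  (≤ bound)
a_2 = 12: 162/25  (≤ bound)
a_3 = 2: 337/52  (≤ bound)
a_4 = 12: 4206/649  (> 257, stop)

337/52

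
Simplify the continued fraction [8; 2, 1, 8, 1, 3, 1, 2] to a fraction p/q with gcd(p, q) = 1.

3313/397

Build up convergents one term at a time:
a_0 = 8: 8/1
a_1 = 2: 17/2
a_2 = 1: 25/3
a_3 = 8: 217/26
a_4 = 1: 242/29
a_5 = 3: 943/113
a_6 = 1: 1185/142
a_7 = 2: 3313/397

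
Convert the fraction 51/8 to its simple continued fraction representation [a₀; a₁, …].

⌊51/8⌋ = 6, remainder 3
⌊8/3⌋ = 2, remainder 2
⌊3/2⌋ = 1, remainder 1
⌊2/1⌋ = 2, remainder 0

[6; 2, 1, 2]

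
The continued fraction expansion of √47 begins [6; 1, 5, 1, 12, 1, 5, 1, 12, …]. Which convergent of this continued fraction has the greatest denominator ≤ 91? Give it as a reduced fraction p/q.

617/90

List convergents until the denominator exceeds the bound:
a_0 = 6: 6/1  (≤ bound)
a_1 = 1: 7/1  (≤ bound)
a_2 = 5: 41/6  (≤ bound)
a_3 = 1: 48/7  (≤ bound)
a_4 = 12: 617/90  (≤ bound)
a_5 = 1: 665/97  (> 91, stop)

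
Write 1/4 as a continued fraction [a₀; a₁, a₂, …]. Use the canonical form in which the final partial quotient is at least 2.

Apply division with remainder until the remainder is 0:
1 = 0·4 + 1, so a_0 = 0
4 = 4·1 + 0, so a_1 = 4

[0; 4]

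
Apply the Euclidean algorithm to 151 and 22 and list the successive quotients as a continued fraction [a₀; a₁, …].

151 = 6·22 + 19, so a_0 = 6
22 = 1·19 + 3, so a_1 = 1
19 = 6·3 + 1, so a_2 = 6
3 = 3·1 + 0, so a_3 = 3

[6; 1, 6, 3]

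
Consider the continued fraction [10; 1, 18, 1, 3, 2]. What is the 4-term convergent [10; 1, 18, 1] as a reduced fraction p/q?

219/20

Compute successive convergents:
a_0 = 10: 10/1
a_1 = 1: 11/1
a_2 = 18: 208/19
a_3 = 1: 219/20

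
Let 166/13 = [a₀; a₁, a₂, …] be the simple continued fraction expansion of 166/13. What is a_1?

1

166 = 12·13 + 10, so a_0 = 12
13 = 1·10 + 3, so a_1 = 1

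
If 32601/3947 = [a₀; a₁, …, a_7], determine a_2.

Repeatedly divide and take the remainder:
32601 ÷ 3947 → quotient 8, remainder 1025
3947 ÷ 1025 → quotient 3, remainder 872
1025 ÷ 872 → quotient 1, remainder 153

1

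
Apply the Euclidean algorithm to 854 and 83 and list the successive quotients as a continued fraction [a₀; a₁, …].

[10; 3, 2, 5, 2]

854 = 10·83 + 24, so a_0 = 10
83 = 3·24 + 11, so a_1 = 3
24 = 2·11 + 2, so a_2 = 2
11 = 5·2 + 1, so a_3 = 5
2 = 2·1 + 0, so a_4 = 2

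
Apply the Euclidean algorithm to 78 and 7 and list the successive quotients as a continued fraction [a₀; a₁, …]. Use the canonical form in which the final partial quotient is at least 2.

[11; 7]

78 ÷ 7 → quotient 11, remainder 1
7 ÷ 1 → quotient 7, remainder 0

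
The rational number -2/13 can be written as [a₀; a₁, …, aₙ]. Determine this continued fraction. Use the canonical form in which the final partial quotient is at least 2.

Apply division with remainder until the remainder is 0:
-2 = -1·13 + 11, so a_0 = -1
13 = 1·11 + 2, so a_1 = 1
11 = 5·2 + 1, so a_2 = 5
2 = 2·1 + 0, so a_3 = 2

[-1; 1, 5, 2]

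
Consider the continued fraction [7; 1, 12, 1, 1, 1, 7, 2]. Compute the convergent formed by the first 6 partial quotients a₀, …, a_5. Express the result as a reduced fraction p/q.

325/41

a_0 = 7: 7/1
a_1 = 1: 8/1
a_2 = 12: 103/13
a_3 = 1: 111/14
a_4 = 1: 214/27
a_5 = 1: 325/41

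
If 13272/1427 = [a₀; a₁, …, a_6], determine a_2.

13272 ÷ 1427 → quotient 9, remainder 429
1427 ÷ 429 → quotient 3, remainder 140
429 ÷ 140 → quotient 3, remainder 9

3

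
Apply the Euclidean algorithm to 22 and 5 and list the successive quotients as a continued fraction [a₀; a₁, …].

[4; 2, 2]

⌊22/5⌋ = 4, remainder 2
⌊5/2⌋ = 2, remainder 1
⌊2/1⌋ = 2, remainder 0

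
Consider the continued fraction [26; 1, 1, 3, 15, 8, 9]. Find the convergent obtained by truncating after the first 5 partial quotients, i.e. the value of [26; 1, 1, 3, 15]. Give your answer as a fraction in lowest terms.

2843/107

Compute successive convergents:
a_0 = 26: 26/1
a_1 = 1: 27/1
a_2 = 1: 53/2
a_3 = 3: 186/7
a_4 = 15: 2843/107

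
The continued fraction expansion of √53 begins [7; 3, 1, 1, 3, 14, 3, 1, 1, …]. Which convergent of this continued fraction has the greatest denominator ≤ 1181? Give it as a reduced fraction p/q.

a_0 = 7: 7/1  (≤ bound)
a_1 = 3: 22/3  (≤ bound)
a_2 = 1: 29/4  (≤ bound)
a_3 = 1: 51/7  (≤ bound)
a_4 = 3: 182/25  (≤ bound)
a_5 = 14: 2599/357  (≤ bound)
a_6 = 3: 7979/1096  (≤ bound)
a_7 = 1: 10578/1453  (> 1181, stop)

7979/1096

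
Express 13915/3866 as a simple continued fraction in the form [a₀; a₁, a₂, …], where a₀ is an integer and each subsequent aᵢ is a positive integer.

13915 = 3·3866 + 2317, so a_0 = 3
3866 = 1·2317 + 1549, so a_1 = 1
2317 = 1·1549 + 768, so a_2 = 1
1549 = 2·768 + 13, so a_3 = 2
768 = 59·13 + 1, so a_4 = 59
13 = 13·1 + 0, so a_5 = 13

[3; 1, 1, 2, 59, 13]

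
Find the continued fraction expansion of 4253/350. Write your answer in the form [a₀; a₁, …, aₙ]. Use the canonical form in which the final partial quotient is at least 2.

Run the Euclidean algorithm, recording each quotient:
⌊4253/350⌋ = 12, remainder 53
⌊350/53⌋ = 6, remainder 32
⌊53/32⌋ = 1, remainder 21
⌊32/21⌋ = 1, remainder 11
⌊21/11⌋ = 1, remainder 10
⌊11/10⌋ = 1, remainder 1
⌊10/1⌋ = 10, remainder 0

[12; 6, 1, 1, 1, 1, 10]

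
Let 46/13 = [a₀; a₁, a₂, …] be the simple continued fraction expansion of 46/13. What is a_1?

1

⌊46/13⌋ = 3, remainder 7
⌊13/7⌋ = 1, remainder 6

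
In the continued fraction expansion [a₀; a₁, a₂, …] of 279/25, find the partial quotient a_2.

4

Repeatedly divide and take the remainder:
⌊279/25⌋ = 11, remainder 4
⌊25/4⌋ = 6, remainder 1
⌊4/1⌋ = 4, remainder 0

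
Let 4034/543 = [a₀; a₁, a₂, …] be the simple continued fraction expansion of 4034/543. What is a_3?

38

4034 ÷ 543 → quotient 7, remainder 233
543 ÷ 233 → quotient 2, remainder 77
233 ÷ 77 → quotient 3, remainder 2
77 ÷ 2 → quotient 38, remainder 1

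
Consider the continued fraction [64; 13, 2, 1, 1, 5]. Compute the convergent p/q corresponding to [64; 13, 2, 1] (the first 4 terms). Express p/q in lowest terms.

Start with 1.
2 + 1/(1/1) = 2 + 1/1 = 3/1
13 + 1/(3/1) = 13 + 1/3 = 40/3
64 + 1/(40/3) = 64 + 3/40 = 2563/40

2563/40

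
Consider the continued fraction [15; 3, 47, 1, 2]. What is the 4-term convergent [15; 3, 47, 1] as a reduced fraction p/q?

2223/145

Use the convergent recurrence hₖ = aₖ·hₖ₋₁ + hₖ₋₂ (and likewise for the denominators kₖ):
a_0 = 15: 15/1
a_1 = 3: 46/3
a_2 = 47: 2177/142
a_3 = 1: 2223/145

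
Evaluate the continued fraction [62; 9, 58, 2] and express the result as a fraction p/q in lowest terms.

a_0 = 62: 62/1
a_1 = 9: 559/9
a_2 = 58: 32484/523
a_3 = 2: 65527/1055

65527/1055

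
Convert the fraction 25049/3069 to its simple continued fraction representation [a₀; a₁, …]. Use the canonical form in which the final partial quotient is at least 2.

[8; 6, 5, 1, 2, 2, 12]

⌊25049/3069⌋ = 8, remainder 497
⌊3069/497⌋ = 6, remainder 87
⌊497/87⌋ = 5, remainder 62
⌊87/62⌋ = 1, remainder 25
⌊62/25⌋ = 2, remainder 12
⌊25/12⌋ = 2, remainder 1
⌊12/1⌋ = 12, remainder 0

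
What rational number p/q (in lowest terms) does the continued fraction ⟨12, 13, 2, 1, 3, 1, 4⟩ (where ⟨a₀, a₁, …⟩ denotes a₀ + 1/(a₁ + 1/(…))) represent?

Starting at the tail and folding back:
Start with 4.
1 + 1/(4/1) = 1 + 1/4 = 5/4
3 + 1/(5/4) = 3 + 4/5 = 19/5
1 + 1/(19/5) = 1 + 5/19 = 24/19
2 + 1/(24/19) = 2 + 19/24 = 67/24
13 + 1/(67/24) = 13 + 24/67 = 895/67
12 + 1/(895/67) = 12 + 67/895 = 10807/895

10807/895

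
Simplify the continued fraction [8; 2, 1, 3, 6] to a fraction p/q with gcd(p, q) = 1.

Use the convergent recurrence hₖ = aₖ·hₖ₋₁ + hₖ₋₂ (and likewise for the denominators kₖ):
a_0 = 8: 8/1
a_1 = 2: 17/2
a_2 = 1: 25/3
a_3 = 3: 92/11
a_4 = 6: 577/69

577/69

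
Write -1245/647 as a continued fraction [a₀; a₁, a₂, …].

-1245 ÷ 647 → quotient -2, remainder 49
647 ÷ 49 → quotient 13, remainder 10
49 ÷ 10 → quotient 4, remainder 9
10 ÷ 9 → quotient 1, remainder 1
9 ÷ 1 → quotient 9, remainder 0

[-2; 13, 4, 1, 9]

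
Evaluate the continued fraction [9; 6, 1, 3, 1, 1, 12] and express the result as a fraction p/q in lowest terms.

7007/766

Compute successive convergents:
a_0 = 9: 9/1
a_1 = 6: 55/6
a_2 = 1: 64/7
a_3 = 3: 247/27
a_4 = 1: 311/34
a_5 = 1: 558/61
a_6 = 12: 7007/766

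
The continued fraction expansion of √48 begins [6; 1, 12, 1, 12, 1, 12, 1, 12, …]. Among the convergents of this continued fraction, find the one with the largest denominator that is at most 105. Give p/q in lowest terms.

97/14

List convergents until the denominator exceeds the bound:
a_0 = 6: 6/1  (≤ bound)
a_1 = 1: 7/1  (≤ bound)
a_2 = 12: 90/13  (≤ bound)
a_3 = 1: 97/14  (≤ bound)
a_4 = 12: 1254/181  (> 105, stop)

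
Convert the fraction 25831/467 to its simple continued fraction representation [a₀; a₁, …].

⌊25831/467⌋ = 55, remainder 146
⌊467/146⌋ = 3, remainder 29
⌊146/29⌋ = 5, remainder 1
⌊29/1⌋ = 29, remainder 0

[55; 3, 5, 29]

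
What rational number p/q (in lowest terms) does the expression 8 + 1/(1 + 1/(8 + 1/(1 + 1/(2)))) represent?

a_0 = 8: 8/1
a_1 = 1: 9/1
a_2 = 8: 80/9
a_3 = 1: 89/10
a_4 = 2: 258/29

258/29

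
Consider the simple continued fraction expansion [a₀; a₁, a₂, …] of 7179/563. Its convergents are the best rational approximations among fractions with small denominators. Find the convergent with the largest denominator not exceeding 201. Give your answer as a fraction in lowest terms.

a_0 = 12: 12/1  (≤ bound)
a_1 = 1: 13/1  (≤ bound)
a_2 = 3: 51/4  (≤ bound)
a_3 = 46: 2359/185  (≤ bound)
a_4 = 1: 2410/189  (≤ bound)
a_5 = 2: 7179/563  (> 201, stop)

2410/189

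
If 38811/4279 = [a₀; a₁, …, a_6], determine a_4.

3

⌊38811/4279⌋ = 9, remainder 300
⌊4279/300⌋ = 14, remainder 79
⌊300/79⌋ = 3, remainder 63
⌊79/63⌋ = 1, remainder 16
⌊63/16⌋ = 3, remainder 15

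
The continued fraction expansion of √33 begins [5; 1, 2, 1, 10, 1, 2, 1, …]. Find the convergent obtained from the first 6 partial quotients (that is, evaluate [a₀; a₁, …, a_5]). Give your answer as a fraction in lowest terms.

270/47

Start with 1.
10 + 1/(1/1) = 10 + 1/1 = 11/1
1 + 1/(11/1) = 1 + 1/11 = 12/11
2 + 1/(12/11) = 2 + 11/12 = 35/12
1 + 1/(35/12) = 1 + 12/35 = 47/35
5 + 1/(47/35) = 5 + 35/47 = 270/47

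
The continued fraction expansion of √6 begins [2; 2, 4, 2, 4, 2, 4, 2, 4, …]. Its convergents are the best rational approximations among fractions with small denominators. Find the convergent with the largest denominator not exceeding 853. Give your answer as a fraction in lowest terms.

a_0 = 2: 2/1  (≤ bound)
a_1 = 2: 5/2  (≤ bound)
a_2 = 4: 22/9  (≤ bound)
a_3 = 2: 49/20  (≤ bound)
a_4 = 4: 218/89  (≤ bound)
a_5 = 2: 485/198  (≤ bound)
a_6 = 4: 2158/881  (> 853, stop)

485/198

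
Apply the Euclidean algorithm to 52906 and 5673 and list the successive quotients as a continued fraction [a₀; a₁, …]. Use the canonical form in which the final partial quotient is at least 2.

⌊52906/5673⌋ = 9, remainder 1849
⌊5673/1849⌋ = 3, remainder 126
⌊1849/126⌋ = 14, remainder 85
⌊126/85⌋ = 1, remainder 41
⌊85/41⌋ = 2, remainder 3
⌊41/3⌋ = 13, remainder 2
⌊3/2⌋ = 1, remainder 1
⌊2/1⌋ = 2, remainder 0

[9; 3, 14, 1, 2, 13, 1, 2]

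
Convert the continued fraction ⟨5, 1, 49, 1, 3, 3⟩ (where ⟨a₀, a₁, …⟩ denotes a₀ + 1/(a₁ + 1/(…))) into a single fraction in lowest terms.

3947/660

Start with 3.
3 + 1/(3/1) = 3 + 1/3 = 10/3
1 + 1/(10/3) = 1 + 3/10 = 13/10
49 + 1/(13/10) = 49 + 10/13 = 647/13
1 + 1/(647/13) = 1 + 13/647 = 660/647
5 + 1/(660/647) = 5 + 647/660 = 3947/660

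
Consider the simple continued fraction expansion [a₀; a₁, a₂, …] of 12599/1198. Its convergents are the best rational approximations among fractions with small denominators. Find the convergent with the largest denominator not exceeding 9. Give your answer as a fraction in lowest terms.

a_0 = 10: 10/1  (≤ bound)
a_1 = 1: 11/1  (≤ bound)
a_2 = 1: 21/2  (≤ bound)
a_3 = 14: 305/29  (> 9, stop)

21/2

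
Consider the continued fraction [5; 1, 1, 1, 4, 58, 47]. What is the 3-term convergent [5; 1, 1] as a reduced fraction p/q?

Start with 1.
1 + 1/(1/1) = 1 + 1/1 = 2/1
5 + 1/(2/1) = 5 + 1/2 = 11/2

11/2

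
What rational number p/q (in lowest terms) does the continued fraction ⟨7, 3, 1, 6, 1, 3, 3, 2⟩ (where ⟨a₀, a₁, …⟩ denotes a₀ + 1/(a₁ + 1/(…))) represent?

a_0 = 7: 7/1
a_1 = 3: 22/3
a_2 = 1: 29/4
a_3 = 6: 196/27
a_4 = 1: 225/31
a_5 = 3: 871/120
a_6 = 3: 2838/391
a_7 = 2: 6547/902

6547/902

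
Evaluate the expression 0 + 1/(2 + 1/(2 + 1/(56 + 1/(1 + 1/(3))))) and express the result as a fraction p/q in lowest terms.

a_0 = 0: 0/1
a_1 = 2: 1/2
a_2 = 2: 2/5
a_3 = 56: 113/282
a_4 = 1: 115/287
a_5 = 3: 458/1143

458/1143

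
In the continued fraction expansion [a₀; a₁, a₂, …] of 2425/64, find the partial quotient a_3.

7

2425 = 37·64 + 57, so a_0 = 37
64 = 1·57 + 7, so a_1 = 1
57 = 8·7 + 1, so a_2 = 8
7 = 7·1 + 0, so a_3 = 7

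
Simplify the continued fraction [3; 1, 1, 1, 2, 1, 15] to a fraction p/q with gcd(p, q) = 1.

Build up convergents one term at a time:
a_0 = 3: 3/1
a_1 = 1: 4/1
a_2 = 1: 7/2
a_3 = 1: 11/3
a_4 = 2: 29/8
a_5 = 1: 40/11
a_6 = 15: 629/173

629/173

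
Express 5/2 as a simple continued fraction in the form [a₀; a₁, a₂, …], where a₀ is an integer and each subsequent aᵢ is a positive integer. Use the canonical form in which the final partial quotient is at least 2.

Repeatedly divide and take the remainder:
5 ÷ 2 → quotient 2, remainder 1
2 ÷ 1 → quotient 2, remainder 0

[2; 2]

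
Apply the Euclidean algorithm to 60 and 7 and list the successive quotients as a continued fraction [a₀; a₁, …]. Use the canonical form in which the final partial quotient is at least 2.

⌊60/7⌋ = 8, remainder 4
⌊7/4⌋ = 1, remainder 3
⌊4/3⌋ = 1, remainder 1
⌊3/1⌋ = 3, remainder 0

[8; 1, 1, 3]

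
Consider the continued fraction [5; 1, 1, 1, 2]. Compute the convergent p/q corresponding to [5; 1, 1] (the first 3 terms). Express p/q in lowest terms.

a_0 = 5: 5/1
a_1 = 1: 6/1
a_2 = 1: 11/2

11/2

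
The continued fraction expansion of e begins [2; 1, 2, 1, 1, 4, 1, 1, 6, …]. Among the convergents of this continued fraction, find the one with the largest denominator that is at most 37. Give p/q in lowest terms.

a_0 = 2: 2/1  (≤ bound)
a_1 = 1: 3/1  (≤ bound)
a_2 = 2: 8/3  (≤ bound)
a_3 = 1: 11/4  (≤ bound)
a_4 = 1: 19/7  (≤ bound)
a_5 = 4: 87/32  (≤ bound)
a_6 = 1: 106/39  (> 37, stop)

87/32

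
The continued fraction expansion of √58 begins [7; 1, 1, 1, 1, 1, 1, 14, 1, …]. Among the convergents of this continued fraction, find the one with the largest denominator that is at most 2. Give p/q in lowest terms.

List convergents until the denominator exceeds the bound:
a_0 = 7: 7/1  (≤ bound)
a_1 = 1: 8/1  (≤ bound)
a_2 = 1: 15/2  (≤ bound)
a_3 = 1: 23/3  (> 2, stop)

15/2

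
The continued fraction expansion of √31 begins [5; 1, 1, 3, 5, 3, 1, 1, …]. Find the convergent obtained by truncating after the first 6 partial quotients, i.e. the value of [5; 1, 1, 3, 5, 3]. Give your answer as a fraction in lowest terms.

a_0 = 5: 5/1
a_1 = 1: 6/1
a_2 = 1: 11/2
a_3 = 3: 39/7
a_4 = 5: 206/37
a_5 = 3: 657/118

657/118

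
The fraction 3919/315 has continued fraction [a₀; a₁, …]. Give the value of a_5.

3919 = 12·315 + 139, so a_0 = 12
315 = 2·139 + 37, so a_1 = 2
139 = 3·37 + 28, so a_2 = 3
37 = 1·28 + 9, so a_3 = 1
28 = 3·9 + 1, so a_4 = 3
9 = 9·1 + 0, so a_5 = 9

9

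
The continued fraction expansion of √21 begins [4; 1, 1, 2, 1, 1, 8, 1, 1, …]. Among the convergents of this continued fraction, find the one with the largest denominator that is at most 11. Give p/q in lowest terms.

32/7

List convergents until the denominator exceeds the bound:
a_0 = 4: 4/1  (≤ bound)
a_1 = 1: 5/1  (≤ bound)
a_2 = 1: 9/2  (≤ bound)
a_3 = 2: 23/5  (≤ bound)
a_4 = 1: 32/7  (≤ bound)
a_5 = 1: 55/12  (> 11, stop)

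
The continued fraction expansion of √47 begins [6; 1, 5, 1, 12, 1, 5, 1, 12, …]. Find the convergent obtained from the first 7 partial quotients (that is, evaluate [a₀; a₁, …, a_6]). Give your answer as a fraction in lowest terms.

3942/575

Starting at the tail and folding back:
Start with 5.
1 + 1/(5/1) = 1 + 1/5 = 6/5
12 + 1/(6/5) = 12 + 5/6 = 77/6
1 + 1/(77/6) = 1 + 6/77 = 83/77
5 + 1/(83/77) = 5 + 77/83 = 492/83
1 + 1/(492/83) = 1 + 83/492 = 575/492
6 + 1/(575/492) = 6 + 492/575 = 3942/575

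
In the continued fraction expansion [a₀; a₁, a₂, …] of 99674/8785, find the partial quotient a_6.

1

99674 = 11·8785 + 3039, so a_0 = 11
8785 = 2·3039 + 2707, so a_1 = 2
3039 = 1·2707 + 332, so a_2 = 1
2707 = 8·332 + 51, so a_3 = 8
332 = 6·51 + 26, so a_4 = 6
51 = 1·26 + 25, so a_5 = 1
26 = 1·25 + 1, so a_6 = 1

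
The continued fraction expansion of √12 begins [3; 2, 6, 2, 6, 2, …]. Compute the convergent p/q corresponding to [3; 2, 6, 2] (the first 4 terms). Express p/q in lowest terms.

Start with 2.
6 + 1/(2/1) = 6 + 1/2 = 13/2
2 + 1/(13/2) = 2 + 2/13 = 28/13
3 + 1/(28/13) = 3 + 13/28 = 97/28

97/28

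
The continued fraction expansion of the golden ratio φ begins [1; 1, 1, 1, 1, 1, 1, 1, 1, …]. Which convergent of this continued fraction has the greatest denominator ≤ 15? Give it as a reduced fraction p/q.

List convergents until the denominator exceeds the bound:
a_0 = 1: 1/1  (≤ bound)
a_1 = 1: 2/1  (≤ bound)
a_2 = 1: 3/2  (≤ bound)
a_3 = 1: 5/3  (≤ bound)
a_4 = 1: 8/5  (≤ bound)
a_5 = 1: 13/8  (≤ bound)
a_6 = 1: 21/13  (≤ bound)
a_7 = 1: 34/21  (> 15, stop)

21/13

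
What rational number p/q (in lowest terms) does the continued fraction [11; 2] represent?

Starting at the tail and folding back:
Start with 2.
11 + 1/(2/1) = 11 + 1/2 = 23/2

23/2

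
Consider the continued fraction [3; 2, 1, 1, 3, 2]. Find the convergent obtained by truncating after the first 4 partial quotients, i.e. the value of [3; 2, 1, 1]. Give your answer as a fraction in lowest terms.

a_0 = 3: 3/1
a_1 = 2: 7/2
a_2 = 1: 10/3
a_3 = 1: 17/5

17/5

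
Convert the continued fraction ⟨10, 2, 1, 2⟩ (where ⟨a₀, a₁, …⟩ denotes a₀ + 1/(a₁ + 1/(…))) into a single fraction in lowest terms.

83/8

Start with 2.
1 + 1/(2/1) = 1 + 1/2 = 3/2
2 + 1/(3/2) = 2 + 2/3 = 8/3
10 + 1/(8/3) = 10 + 3/8 = 83/8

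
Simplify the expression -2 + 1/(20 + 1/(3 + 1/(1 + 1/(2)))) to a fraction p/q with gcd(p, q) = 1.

-435/223

a_0 = -2: -2/1
a_1 = 20: -39/20
a_2 = 3: -119/61
a_3 = 1: -158/81
a_4 = 2: -435/223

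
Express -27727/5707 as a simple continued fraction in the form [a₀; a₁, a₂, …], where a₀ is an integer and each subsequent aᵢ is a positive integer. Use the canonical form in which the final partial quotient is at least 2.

⌊-27727/5707⌋ = -5, remainder 808
⌊5707/808⌋ = 7, remainder 51
⌊808/51⌋ = 15, remainder 43
⌊51/43⌋ = 1, remainder 8
⌊43/8⌋ = 5, remainder 3
⌊8/3⌋ = 2, remainder 2
⌊3/2⌋ = 1, remainder 1
⌊2/1⌋ = 2, remainder 0

[-5; 7, 15, 1, 5, 2, 1, 2]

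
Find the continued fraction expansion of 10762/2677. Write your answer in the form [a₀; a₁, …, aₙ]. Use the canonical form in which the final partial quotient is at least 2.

[4; 49, 1, 1, 2, 1, 7]

⌊10762/2677⌋ = 4, remainder 54
⌊2677/54⌋ = 49, remainder 31
⌊54/31⌋ = 1, remainder 23
⌊31/23⌋ = 1, remainder 8
⌊23/8⌋ = 2, remainder 7
⌊8/7⌋ = 1, remainder 1
⌊7/1⌋ = 7, remainder 0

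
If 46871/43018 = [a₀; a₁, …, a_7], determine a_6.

Repeatedly divide and take the remainder:
46871 ÷ 43018 → quotient 1, remainder 3853
43018 ÷ 3853 → quotient 11, remainder 635
3853 ÷ 635 → quotient 6, remainder 43
635 ÷ 43 → quotient 14, remainder 33
43 ÷ 33 → quotient 1, remainder 10
33 ÷ 10 → quotient 3, remainder 3
10 ÷ 3 → quotient 3, remainder 1

3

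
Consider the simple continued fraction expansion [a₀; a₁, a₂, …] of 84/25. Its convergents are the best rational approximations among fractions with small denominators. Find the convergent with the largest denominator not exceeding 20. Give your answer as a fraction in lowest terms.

37/11

a_0 = 3: 3/1  (≤ bound)
a_1 = 2: 7/2  (≤ bound)
a_2 = 1: 10/3  (≤ bound)
a_3 = 3: 37/11  (≤ bound)
a_4 = 2: 84/25  (> 20, stop)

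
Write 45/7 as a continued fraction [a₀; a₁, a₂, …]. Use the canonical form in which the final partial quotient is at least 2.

[6; 2, 3]

⌊45/7⌋ = 6, remainder 3
⌊7/3⌋ = 2, remainder 1
⌊3/1⌋ = 3, remainder 0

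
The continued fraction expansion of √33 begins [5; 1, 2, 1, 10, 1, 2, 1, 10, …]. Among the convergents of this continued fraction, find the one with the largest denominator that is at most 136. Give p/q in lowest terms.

List convergents until the denominator exceeds the bound:
a_0 = 5: 5/1  (≤ bound)
a_1 = 1: 6/1  (≤ bound)
a_2 = 2: 17/3  (≤ bound)
a_3 = 1: 23/4  (≤ bound)
a_4 = 10: 247/43  (≤ bound)
a_5 = 1: 270/47  (≤ bound)
a_6 = 2: 787/137  (> 136, stop)

270/47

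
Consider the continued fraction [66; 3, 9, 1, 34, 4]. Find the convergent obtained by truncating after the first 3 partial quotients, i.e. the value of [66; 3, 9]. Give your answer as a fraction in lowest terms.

Starting at the tail and folding back:
Start with 9.
3 + 1/(9/1) = 3 + 1/9 = 28/9
66 + 1/(28/9) = 66 + 9/28 = 1857/28

1857/28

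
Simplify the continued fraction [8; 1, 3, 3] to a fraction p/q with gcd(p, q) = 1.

Work from the innermost term outward:
Start with 3.
3 + 1/(3/1) = 3 + 1/3 = 10/3
1 + 1/(10/3) = 1 + 3/10 = 13/10
8 + 1/(13/10) = 8 + 10/13 = 114/13

114/13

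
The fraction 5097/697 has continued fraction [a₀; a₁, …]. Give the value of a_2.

5

Repeatedly divide and take the remainder:
5097 ÷ 697 → quotient 7, remainder 218
697 ÷ 218 → quotient 3, remainder 43
218 ÷ 43 → quotient 5, remainder 3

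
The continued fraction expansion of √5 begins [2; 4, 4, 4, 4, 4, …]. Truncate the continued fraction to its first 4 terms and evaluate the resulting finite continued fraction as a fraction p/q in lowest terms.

161/72

Start with 4.
4 + 1/(4/1) = 4 + 1/4 = 17/4
4 + 1/(17/4) = 4 + 4/17 = 72/17
2 + 1/(72/17) = 2 + 17/72 = 161/72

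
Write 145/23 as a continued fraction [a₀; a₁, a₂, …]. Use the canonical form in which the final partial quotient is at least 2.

⌊145/23⌋ = 6, remainder 7
⌊23/7⌋ = 3, remainder 2
⌊7/2⌋ = 3, remainder 1
⌊2/1⌋ = 2, remainder 0

[6; 3, 3, 2]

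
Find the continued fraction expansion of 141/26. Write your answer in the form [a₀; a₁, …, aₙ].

141 ÷ 26 → quotient 5, remainder 11
26 ÷ 11 → quotient 2, remainder 4
11 ÷ 4 → quotient 2, remainder 3
4 ÷ 3 → quotient 1, remainder 1
3 ÷ 1 → quotient 3, remainder 0

[5; 2, 2, 1, 3]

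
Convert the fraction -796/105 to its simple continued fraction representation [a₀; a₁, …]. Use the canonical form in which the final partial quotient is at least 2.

[-8; 2, 2, 1, 1, 2, 3]

-796 = -8·105 + 44, so a_0 = -8
105 = 2·44 + 17, so a_1 = 2
44 = 2·17 + 10, so a_2 = 2
17 = 1·10 + 7, so a_3 = 1
10 = 1·7 + 3, so a_4 = 1
7 = 2·3 + 1, so a_5 = 2
3 = 3·1 + 0, so a_6 = 3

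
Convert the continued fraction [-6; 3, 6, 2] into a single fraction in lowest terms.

a_0 = -6: -6/1
a_1 = 3: -17/3
a_2 = 6: -108/19
a_3 = 2: -233/41

-233/41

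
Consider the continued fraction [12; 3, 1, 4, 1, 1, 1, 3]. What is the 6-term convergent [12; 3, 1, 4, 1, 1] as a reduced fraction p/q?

Start with 1.
1 + 1/(1/1) = 1 + 1/1 = 2/1
4 + 1/(2/1) = 4 + 1/2 = 9/2
1 + 1/(9/2) = 1 + 2/9 = 11/9
3 + 1/(11/9) = 3 + 9/11 = 42/11
12 + 1/(42/11) = 12 + 11/42 = 515/42

515/42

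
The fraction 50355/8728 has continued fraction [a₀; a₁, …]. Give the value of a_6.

50355 ÷ 8728 → quotient 5, remainder 6715
8728 ÷ 6715 → quotient 1, remainder 2013
6715 ÷ 2013 → quotient 3, remainder 676
2013 ÷ 676 → quotient 2, remainder 661
676 ÷ 661 → quotient 1, remainder 15
661 ÷ 15 → quotient 44, remainder 1
15 ÷ 1 → quotient 15, remainder 0

15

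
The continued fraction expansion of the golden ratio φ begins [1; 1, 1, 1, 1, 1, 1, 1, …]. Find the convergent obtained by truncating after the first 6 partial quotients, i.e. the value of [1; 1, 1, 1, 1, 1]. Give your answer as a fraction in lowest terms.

13/8

Start with 1.
1 + 1/(1/1) = 1 + 1/1 = 2/1
1 + 1/(2/1) = 1 + 1/2 = 3/2
1 + 1/(3/2) = 1 + 2/3 = 5/3
1 + 1/(5/3) = 1 + 3/5 = 8/5
1 + 1/(8/5) = 1 + 5/8 = 13/8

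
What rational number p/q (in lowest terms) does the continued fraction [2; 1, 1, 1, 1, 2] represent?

34/13

Build up convergents one term at a time:
a_0 = 2: 2/1
a_1 = 1: 3/1
a_2 = 1: 5/2
a_3 = 1: 8/3
a_4 = 1: 13/5
a_5 = 2: 34/13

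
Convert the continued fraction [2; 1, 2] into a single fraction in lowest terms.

8/3

Starting at the tail and folding back:
Start with 2.
1 + 1/(2/1) = 1 + 1/2 = 3/2
2 + 1/(3/2) = 2 + 2/3 = 8/3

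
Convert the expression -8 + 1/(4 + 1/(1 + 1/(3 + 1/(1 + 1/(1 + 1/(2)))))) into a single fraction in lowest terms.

-857/110

Start with 2.
1 + 1/(2/1) = 1 + 1/2 = 3/2
1 + 1/(3/2) = 1 + 2/3 = 5/3
3 + 1/(5/3) = 3 + 3/5 = 18/5
1 + 1/(18/5) = 1 + 5/18 = 23/18
4 + 1/(23/18) = 4 + 18/23 = 110/23
-8 + 1/(110/23) = -8 + 23/110 = -857/110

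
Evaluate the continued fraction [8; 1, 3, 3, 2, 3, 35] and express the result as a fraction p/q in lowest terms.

Start with 35.
3 + 1/(35/1) = 3 + 1/35 = 106/35
2 + 1/(106/35) = 2 + 35/106 = 247/106
3 + 1/(247/106) = 3 + 106/247 = 847/247
3 + 1/(847/247) = 3 + 247/847 = 2788/847
1 + 1/(2788/847) = 1 + 847/2788 = 3635/2788
8 + 1/(3635/2788) = 8 + 2788/3635 = 31868/3635

31868/3635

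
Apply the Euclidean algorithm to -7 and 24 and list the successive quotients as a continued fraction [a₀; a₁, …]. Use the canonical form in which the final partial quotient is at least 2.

[-1; 1, 2, 2, 3]

-7 ÷ 24 → quotient -1, remainder 17
24 ÷ 17 → quotient 1, remainder 7
17 ÷ 7 → quotient 2, remainder 3
7 ÷ 3 → quotient 2, remainder 1
3 ÷ 1 → quotient 3, remainder 0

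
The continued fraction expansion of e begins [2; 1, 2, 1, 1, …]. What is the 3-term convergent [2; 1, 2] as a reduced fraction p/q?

Build up convergents one term at a time:
a_0 = 2: 2/1
a_1 = 1: 3/1
a_2 = 2: 8/3

8/3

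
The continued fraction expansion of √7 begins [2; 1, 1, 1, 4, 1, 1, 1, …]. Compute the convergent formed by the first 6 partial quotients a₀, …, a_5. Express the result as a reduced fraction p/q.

Start with 1.
4 + 1/(1/1) = 4 + 1/1 = 5/1
1 + 1/(5/1) = 1 + 1/5 = 6/5
1 + 1/(6/5) = 1 + 5/6 = 11/6
1 + 1/(11/6) = 1 + 6/11 = 17/11
2 + 1/(17/11) = 2 + 11/17 = 45/17

45/17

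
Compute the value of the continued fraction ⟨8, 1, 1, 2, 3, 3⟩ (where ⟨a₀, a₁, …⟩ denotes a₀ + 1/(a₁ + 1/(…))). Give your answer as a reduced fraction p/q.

Build up convergents one term at a time:
a_0 = 8: 8/1
a_1 = 1: 9/1
a_2 = 1: 17/2
a_3 = 2: 43/5
a_4 = 3: 146/17
a_5 = 3: 481/56

481/56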